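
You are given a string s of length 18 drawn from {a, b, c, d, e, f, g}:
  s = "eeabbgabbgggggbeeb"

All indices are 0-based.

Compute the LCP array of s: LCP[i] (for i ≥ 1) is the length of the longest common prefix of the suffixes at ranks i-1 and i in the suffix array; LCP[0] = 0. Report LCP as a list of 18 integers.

rank→(start, suffix):
  0 → (2, 'abbgabbgggggbeeb')
  1 → (6, 'abbgggggbeeb')
  2 → (17, 'b')
  3 → (3, 'bbgabbgggggbeeb')
  4 → (7, 'bbgggggbeeb')
  5 → (14, 'beeb')
  6 → (4, 'bgabbgggggbeeb')
  7 → (8, 'bgggggbeeb')
  8 → (1, 'eabbgabbgggggbeeb')
  9 → (16, 'eb')
  10 → (0, 'eeabbgabbgggggbeeb')
  11 → (15, 'eeb')
  12 → (5, 'gabbgggggbeeb')
  13 → (13, 'gbeeb')
  14 → (12, 'ggbeeb')
  15 → (11, 'gggbeeb')
  16 → (10, 'ggggbeeb')
  17 → (9, 'gggggbeeb')

SA = [2, 6, 17, 3, 7, 14, 4, 8, 1, 16, 0, 15, 5, 13, 12, 11, 10, 9]
i: (SA[i-1],SA[i]) lcp shared
  1: (2,6) 4 'abbg'
  2: (6,17) 0 ''
  3: (17,3) 1 'b'
  4: (3,7) 3 'bbg'
  5: (7,14) 1 'b'
  6: (14,4) 1 'b'
  7: (4,8) 2 'bg'
  8: (8,1) 0 ''
  9: (1,16) 1 'e'
  10: (16,0) 1 'e'
  11: (0,15) 2 'ee'
  12: (15,5) 0 ''
  13: (5,13) 1 'g'
  14: (13,12) 1 'g'
  15: (12,11) 2 'gg'
  16: (11,10) 3 'ggg'
  17: (10,9) 4 'gggg'

[0, 4, 0, 1, 3, 1, 1, 2, 0, 1, 1, 2, 0, 1, 1, 2, 3, 4]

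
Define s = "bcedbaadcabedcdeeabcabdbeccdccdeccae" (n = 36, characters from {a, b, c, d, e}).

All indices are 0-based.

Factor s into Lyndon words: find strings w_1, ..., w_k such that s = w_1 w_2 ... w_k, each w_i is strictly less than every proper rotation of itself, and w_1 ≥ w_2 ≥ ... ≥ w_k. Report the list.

emit factor 1: 'bced' (i=0, period=4)
emit factor 2: 'b' (i=4, period=1)
emit factor 3: 'aadcabedcdeeabcabdbeccdccdeccae' (i=5, period=31)

["bced", "b", "aadcabedcdeeabcabdbeccdccdeccae"]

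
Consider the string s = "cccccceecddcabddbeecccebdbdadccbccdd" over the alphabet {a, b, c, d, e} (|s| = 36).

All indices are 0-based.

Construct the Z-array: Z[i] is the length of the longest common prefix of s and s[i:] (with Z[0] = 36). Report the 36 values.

[36, 5, 4, 3, 2, 1, 0, 0, 1, 0, 0, 1, 0, 0, 0, 0, 0, 0, 0, 3, 2, 1, 0, 0, 0, 0, 0, 0, 0, 2, 1, 0, 2, 1, 0, 0]

Z[0]=36
i=1: fresh scan; Z[1]=5 extend→box=[1,6)
i=2: min(r-i=4, Z[1]=5)=4; Z[2]=4
i=3: min(r-i=3, Z[2]=4)=3; Z[3]=3
i=4: min(r-i=2, Z[3]=3)=2; Z[4]=2
i=5: min(r-i=1, Z[4]=2)=1; Z[5]=1
i=6: fresh scan; Z[6]=0
i=7: fresh scan; Z[7]=0
i=8: fresh scan; Z[8]=1 extend→box=[8,9)
i=9: fresh scan; Z[9]=0
i=10: fresh scan; Z[10]=0
i=11: fresh scan; Z[11]=1 extend→box=[11,12)
i=12: fresh scan; Z[12]=0
i=13: fresh scan; Z[13]=0
i=14: fresh scan; Z[14]=0
i=15: fresh scan; Z[15]=0
i=16: fresh scan; Z[16]=0
i=17: fresh scan; Z[17]=0
i=18: fresh scan; Z[18]=0
i=19: fresh scan; Z[19]=3 extend→box=[19,22)
i=20: min(r-i=2, Z[1]=5)=2; Z[20]=2
i=21: min(r-i=1, Z[2]=4)=1; Z[21]=1
i=22: fresh scan; Z[22]=0
i=23: fresh scan; Z[23]=0
i=24: fresh scan; Z[24]=0
i=25: fresh scan; Z[25]=0
i=26: fresh scan; Z[26]=0
i=27: fresh scan; Z[27]=0
i=28: fresh scan; Z[28]=0
i=29: fresh scan; Z[29]=2 extend→box=[29,31)
i=30: min(r-i=1, Z[1]=5)=1; Z[30]=1
i=31: fresh scan; Z[31]=0
i=32: fresh scan; Z[32]=2 extend→box=[32,34)
i=33: min(r-i=1, Z[1]=5)=1; Z[33]=1
i=34: fresh scan; Z[34]=0
i=35: fresh scan; Z[35]=0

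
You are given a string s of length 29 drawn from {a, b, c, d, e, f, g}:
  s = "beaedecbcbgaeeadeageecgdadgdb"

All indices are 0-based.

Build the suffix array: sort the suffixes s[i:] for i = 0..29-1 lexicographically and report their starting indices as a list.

rank→(start, suffix):
  0 → (14, 'adeageecgdadgdb')
  1 → (24, 'adgdb')
  2 → (2, 'aedecbcbgaeeadeageecgdadgdb')
  3 → (11, 'aeeadeageecgdadgdb')
  4 → (17, 'ageecgdadgdb')
  5 → (28, 'b')
  6 → (7, 'bcbgaeeadeageecgdadgdb')
  7 → (0, 'beaedecbcbgaeeadeageecgdadgdb')
  8 → (9, 'bgaeeadeageecgdadgdb')
  9 → (6, 'cbcbgaeeadeageecgdadgdb')
  10 → (8, 'cbgaeeadeageecgdadgdb')
  11 → (21, 'cgdadgdb')
  12 → (23, 'dadgdb')
  13 → (27, 'db')
  14 → (15, 'deageecgdadgdb')
  15 → (4, 'decbcbgaeeadeageecgdadgdb')
  16 → (25, 'dgdb')
  17 → (13, 'eadeageecgdadgdb')
  18 → (1, 'eaedecbcbgaeeadeageecgdadgdb')
  19 → (16, 'eageecgdadgdb')
  20 → (5, 'ecbcbgaeeadeageecgdadgdb')
  21 → (20, 'ecgdadgdb')
  22 → (3, 'edecbcbgaeeadeageecgdadgdb')
  23 → (12, 'eeadeageecgdadgdb')
  24 → (19, 'eecgdadgdb')
  25 → (10, 'gaeeadeageecgdadgdb')
  26 → (22, 'gdadgdb')
  27 → (26, 'gdb')
  28 → (18, 'geecgdadgdb')

[14, 24, 2, 11, 17, 28, 7, 0, 9, 6, 8, 21, 23, 27, 15, 4, 25, 13, 1, 16, 5, 20, 3, 12, 19, 10, 22, 26, 18]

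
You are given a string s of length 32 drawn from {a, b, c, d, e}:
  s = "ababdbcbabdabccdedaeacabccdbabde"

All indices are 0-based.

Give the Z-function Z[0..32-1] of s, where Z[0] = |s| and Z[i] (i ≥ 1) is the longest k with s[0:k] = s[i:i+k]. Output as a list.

[32, 0, 2, 0, 0, 0, 0, 0, 2, 0, 0, 2, 0, 0, 0, 0, 0, 0, 1, 0, 1, 0, 2, 0, 0, 0, 0, 0, 2, 0, 0, 0]

Z[0]=32
i=1: fresh scan; Z[1]=0
i=2: fresh scan; Z[2]=2 scan→box=[2,4)
i=3: min(r-i=1, Z[1]=0)=0; Z[3]=0
i=4: fresh scan; Z[4]=0
i=5: fresh scan; Z[5]=0
i=6: fresh scan; Z[6]=0
i=7: fresh scan; Z[7]=0
i=8: fresh scan; Z[8]=2 scan→box=[8,10)
i=9: min(r-i=1, Z[1]=0)=0; Z[9]=0
i=10: fresh scan; Z[10]=0
i=11: fresh scan; Z[11]=2 scan→box=[11,13)
i=12: min(r-i=1, Z[1]=0)=0; Z[12]=0
i=13: fresh scan; Z[13]=0
i=14: fresh scan; Z[14]=0
i=15: fresh scan; Z[15]=0
i=16: fresh scan; Z[16]=0
i=17: fresh scan; Z[17]=0
i=18: fresh scan; Z[18]=1 scan→box=[18,19)
i=19: fresh scan; Z[19]=0
i=20: fresh scan; Z[20]=1 scan→box=[20,21)
i=21: fresh scan; Z[21]=0
i=22: fresh scan; Z[22]=2 scan→box=[22,24)
i=23: min(r-i=1, Z[1]=0)=0; Z[23]=0
i=24: fresh scan; Z[24]=0
i=25: fresh scan; Z[25]=0
i=26: fresh scan; Z[26]=0
i=27: fresh scan; Z[27]=0
i=28: fresh scan; Z[28]=2 scan→box=[28,30)
i=29: min(r-i=1, Z[1]=0)=0; Z[29]=0
i=30: fresh scan; Z[30]=0
i=31: fresh scan; Z[31]=0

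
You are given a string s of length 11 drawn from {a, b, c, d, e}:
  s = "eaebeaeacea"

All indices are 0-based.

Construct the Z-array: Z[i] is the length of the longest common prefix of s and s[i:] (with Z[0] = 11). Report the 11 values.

Z[0]=11
i=1: fresh scan; Z[1]=0
i=2: fresh scan; Z[2]=1 scan→box=[2,3)
i=3: fresh scan; Z[3]=0
i=4: fresh scan; Z[4]=3 scan→box=[4,7)
i=5: min(r-i=2, Z[1]=0)=0; Z[5]=0
i=6: min(r-i=1, Z[2]=1)=1; Z[6]=2 scan→box=[6,8)
i=7: min(r-i=1, Z[1]=0)=0; Z[7]=0
i=8: fresh scan; Z[8]=0
i=9: fresh scan; Z[9]=2 scan→box=[9,11)
i=10: min(r-i=1, Z[1]=0)=0; Z[10]=0

[11, 0, 1, 0, 3, 0, 2, 0, 0, 2, 0]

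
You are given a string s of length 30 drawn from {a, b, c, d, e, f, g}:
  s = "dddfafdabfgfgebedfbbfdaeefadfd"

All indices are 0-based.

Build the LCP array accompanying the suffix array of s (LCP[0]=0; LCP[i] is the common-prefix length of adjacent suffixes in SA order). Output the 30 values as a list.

rank | idx | suffix
   0 |   7 | abfgfgebedfbbfdaeefadfd
   1 |  26 | adfd
   2 |  22 | aeefadfd
   3 |   4 | afdabfgfgebedfbbfdaeefadfd
   4 |  18 | bbfdaeefadfd
   5 |  14 | bedfbbfdaeefadfd
   6 |  19 | bfdaeefadfd
   7 |   8 | bfgfgebedfbbfdaeefadfd
   8 |  29 | d
   9 |   6 | dabfgfgebedfbbfdaeefadfd
  10 |  21 | daeefadfd
  11 |   0 | dddfafdabfgfgebedfbbfdaeefadfd
  12 |   1 | ddfafdabfgfgebedfbbfdaeefadfd
  13 |   2 | dfafdabfgfgebedfbbfdaeefadfd
  14 |  16 | dfbbfdaeefadfd
  15 |  27 | dfd
  16 |  13 | ebedfbbfdaeefadfd
  17 |  15 | edfbbfdaeefadfd
  18 |  23 | eefadfd
  19 |  24 | efadfd
  20 |  25 | fadfd
  21 |   3 | fafdabfgfgebedfbbfdaeefadfd
  22 |  17 | fbbfdaeefadfd
  23 |  28 | fd
  24 |   5 | fdabfgfgebedfbbfdaeefadfd
  25 |  20 | fdaeefadfd
  26 |  11 | fgebedfbbfdaeefadfd
  27 |   9 | fgfgebedfbbfdaeefadfd
  28 |  12 | gebedfbbfdaeefadfd
  29 |  10 | gfgebedfbbfdaeefadfd

SA = [7, 26, 22, 4, 18, 14, 19, 8, 29, 6, 21, 0, 1, 2, 16, 27, 13, 15, 23, 24, 25, 3, 17, 28, 5, 20, 11, 9, 12, 10]
i: (SA[i-1],SA[i]) lcp shared
  1: (7,26) 1 'a'
  2: (26,22) 1 'a'
  3: (22,4) 1 'a'
  4: (4,18) 0 ''
  5: (18,14) 1 'b'
  6: (14,19) 1 'b'
  7: (19,8) 2 'bf'
  8: (8,29) 0 ''
  9: (29,6) 1 'd'
  10: (6,21) 2 'da'
  11: (21,0) 1 'd'
  12: (0,1) 2 'dd'
  13: (1,2) 1 'd'
  14: (2,16) 2 'df'
  15: (16,27) 2 'df'
  16: (27,13) 0 ''
  17: (13,15) 1 'e'
  18: (15,23) 1 'e'
  19: (23,24) 1 'e'
  20: (24,25) 0 ''
  21: (25,3) 2 'fa'
  22: (3,17) 1 'f'
  23: (17,28) 1 'f'
  24: (28,5) 2 'fd'
  25: (5,20) 3 'fda'
  26: (20,11) 1 'f'
  27: (11,9) 2 'fg'
  28: (9,12) 0 ''
  29: (12,10) 1 'g'

[0, 1, 1, 1, 0, 1, 1, 2, 0, 1, 2, 1, 2, 1, 2, 2, 0, 1, 1, 1, 0, 2, 1, 1, 2, 3, 1, 2, 0, 1]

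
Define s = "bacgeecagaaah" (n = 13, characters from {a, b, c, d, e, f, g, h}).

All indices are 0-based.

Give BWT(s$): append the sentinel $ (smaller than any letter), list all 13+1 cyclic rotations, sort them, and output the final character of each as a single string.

hgabca$eaegaca

rank  rotation        last
    0  $bacgeecagaaah  h
    1  aaah$bacgeecag  g
    2  aah$bacgeecaga  a
    3  acgeecagaaah$b  b
    4  agaaah$bacgeec  c
    5  ah$bacgeecagaa  a
    6  bacgeecagaaah$  $
    7  cagaaah$bacgee  e
    8  cgeecagaaah$ba  a
    9  ecagaaah$bacge  e
   10  eecagaaah$bacg  g
   11  gaaah$bacgeeca  a
   12  geecagaaah$bac  c
   13  h$bacgeecagaaa  a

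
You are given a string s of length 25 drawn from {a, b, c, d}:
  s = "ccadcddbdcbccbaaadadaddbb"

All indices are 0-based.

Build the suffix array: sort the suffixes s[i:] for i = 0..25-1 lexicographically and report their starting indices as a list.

[14, 15, 16, 18, 2, 20, 24, 13, 23, 10, 7, 1, 12, 9, 0, 11, 4, 17, 19, 22, 6, 8, 3, 21, 5]

rank→(start, suffix):
  0 → (14, 'aaadadaddbb')
  1 → (15, 'aadadaddbb')
  2 → (16, 'adadaddbb')
  3 → (18, 'adaddbb')
  4 → (2, 'adcddbdcbccbaaadadaddbb')
  5 → (20, 'addbb')
  6 → (24, 'b')
  7 → (13, 'baaadadaddbb')
  8 → (23, 'bb')
  9 → (10, 'bccbaaadadaddbb')
  10 → (7, 'bdcbccbaaadadaddbb')
  11 → (1, 'cadcddbdcbccbaaadadaddbb')
  12 → (12, 'cbaaadadaddbb')
  13 → (9, 'cbccbaaadadaddbb')
  14 → (0, 'ccadcddbdcbccbaaadadaddbb')
  15 → (11, 'ccbaaadadaddbb')
  16 → (4, 'cddbdcbccbaaadadaddbb')
  17 → (17, 'dadaddbb')
  18 → (19, 'daddbb')
  19 → (22, 'dbb')
  20 → (6, 'dbdcbccbaaadadaddbb')
  21 → (8, 'dcbccbaaadadaddbb')
  22 → (3, 'dcddbdcbccbaaadadaddbb')
  23 → (21, 'ddbb')
  24 → (5, 'ddbdcbccbaaadadaddbb')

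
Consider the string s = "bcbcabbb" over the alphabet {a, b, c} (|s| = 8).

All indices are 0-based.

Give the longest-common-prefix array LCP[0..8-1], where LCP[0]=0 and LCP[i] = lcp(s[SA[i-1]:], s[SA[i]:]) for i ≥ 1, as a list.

sorted suffixes:
  #0 SA[0]=4  'abbb'
  #1 SA[1]=7  'b'
  #2 SA[2]=6  'bb'
  #3 SA[3]=5  'bbb'
  #4 SA[4]=2  'bcabbb'
  #5 SA[5]=0  'bcbcabbb'
  #6 SA[6]=3  'cabbb'
  #7 SA[7]=1  'cbcabbb'

SA = [4, 7, 6, 5, 2, 0, 3, 1]
[i] adj suffixes → lcp
  [1] 4/7 → 0 ('')
  [2] 7/6 → 1 ('b')
  [3] 6/5 → 2 ('bb')
  [4] 5/2 → 1 ('b')
  [5] 2/0 → 2 ('bc')
  [6] 0/3 → 0 ('')
  [7] 3/1 → 1 ('c')

[0, 0, 1, 2, 1, 2, 0, 1]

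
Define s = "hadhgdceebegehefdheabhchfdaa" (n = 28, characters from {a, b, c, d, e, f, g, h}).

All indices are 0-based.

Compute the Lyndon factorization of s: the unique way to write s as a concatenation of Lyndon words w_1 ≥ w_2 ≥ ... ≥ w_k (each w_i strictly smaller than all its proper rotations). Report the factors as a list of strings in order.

emit factor 1: 'h' (i=0, period=1)
emit factor 2: 'adhgdceebegehefdhe' (i=1, period=18)
emit factor 3: 'abhchfd' (i=19, period=7)
emit factor 4: 'a' (i=26, period=1)
emit factor 5: 'a' (i=27, period=1)

["h", "adhgdceebegehefdhe", "abhchfd", "a", "a"]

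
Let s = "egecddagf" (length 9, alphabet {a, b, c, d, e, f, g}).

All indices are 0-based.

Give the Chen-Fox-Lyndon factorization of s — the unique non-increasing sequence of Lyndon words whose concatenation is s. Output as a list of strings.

["eg", "e", "cdd", "agf"]

emit factor 1: 'eg' (i=0, period=2)
emit factor 2: 'e' (i=2, period=1)
emit factor 3: 'cdd' (i=3, period=3)
emit factor 4: 'agf' (i=6, period=3)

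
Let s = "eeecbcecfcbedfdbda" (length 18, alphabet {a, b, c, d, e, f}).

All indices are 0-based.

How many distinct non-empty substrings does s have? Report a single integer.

156

sorted suffixes:
  #0 SA[0]=17  'a'
  #1 SA[1]=4  'bcecfcbedfdbda'
  #2 SA[2]=15  'bda'
  #3 SA[3]=10  'bedfdbda'
  #4 SA[4]=3  'cbcecfcbedfdbda'
  #5 SA[5]=9  'cbedfdbda'
  #6 SA[6]=5  'cecfcbedfdbda'
  #7 SA[7]=7  'cfcbedfdbda'
  #8 SA[8]=16  'da'
  #9 SA[9]=14  'dbda'
  #10 SA[10]=12  'dfdbda'
  #11 SA[11]=2  'ecbcecfcbedfdbda'
  #12 SA[12]=6  'ecfcbedfdbda'
  #13 SA[13]=11  'edfdbda'
  #14 SA[14]=1  'eecbcecfcbedfdbda'
  #15 SA[15]=0  'eeecbcecfcbedfdbda'
  #16 SA[16]=8  'fcbedfdbda'
  #17 SA[17]=13  'fdbda'

SA = [17, 4, 15, 10, 3, 9, 5, 7, 16, 14, 12, 2, 6, 11, 1, 0, 8, 13]
rank  pair      lcp
   1  s[17:],s[4:]  0  ''
   2  s[4:],s[15:]  1  'b'
   3  s[15:],s[10:]  1  'b'
   4  s[10:],s[3:]  0  ''
   5  s[3:],s[9:]  2  'cb'
   6  s[9:],s[5:]  1  'c'
   7  s[5:],s[7:]  1  'c'
   8  s[7:],s[16:]  0  ''
   9  s[16:],s[14:]  1  'd'
  10  s[14:],s[12:]  1  'd'
  11  s[12:],s[2:]  0  ''
  12  s[2:],s[6:]  2  'ec'
  13  s[6:],s[11:]  1  'e'
  14  s[11:],s[1:]  1  'e'
  15  s[1:],s[0:]  2  'ee'
  16  s[0:],s[8:]  0  ''
  17  s[8:],s[13:]  1  'f'

n(n+1)/2 = 18·19/2 = 171
Σ LCP = 0 + 0 + 1 + 1 + 0 + 2 + 1 + 1 + 0 + 1 + 1 + 0 + 2 + 1 + 1 + 2 + 0 + 1 = 15
distinct = 171 − 15 = 156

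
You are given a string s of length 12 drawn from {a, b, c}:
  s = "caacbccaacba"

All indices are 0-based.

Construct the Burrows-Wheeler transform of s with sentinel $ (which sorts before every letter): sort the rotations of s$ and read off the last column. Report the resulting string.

abccaaccc$aab

rank  rotation       last
    0  $caacbccaacba  a
    1  a$caacbccaacb  b
    2  aacba$caacbcc  c
    3  aacbccaacba$c  c
    4  acba$caacbcca  a
    5  acbccaacba$ca  a
    6  ba$caacbccaac  c
    7  bccaacba$caac  c
    8  caacba$caacbc  c
    9  caacbccaacba$  $
   10  cba$caacbccaa  a
   11  cbccaacba$caa  a
   12  ccaacba$caacb  b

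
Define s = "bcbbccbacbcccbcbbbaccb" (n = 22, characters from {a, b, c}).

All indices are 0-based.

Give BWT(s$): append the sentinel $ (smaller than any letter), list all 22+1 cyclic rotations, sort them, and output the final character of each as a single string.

rank  rotation                 last
    0  $bcbbccbacbcccbcbbbaccb  b
    1  acbcccbcbbbaccb$bcbbccb  b
    2  accb$bcbbccbacbcccbcbbb  b
    3  b$bcbbccbacbcccbcbbbacc  c
    4  bacbcccbcbbbaccb$bcbbcc  c
    5  baccb$bcbbccbacbcccbcbb  b
    6  bbaccb$bcbbccbacbcccbcb  b
    7  bbbaccb$bcbbccbacbcccbc  c
    8  bbccbacbcccbcbbbaccb$bc  c
    9  bcbbbaccb$bcbbccbacbccc  c
   10  bcbbccbacbcccbcbbbaccb$  $
   11  bccbacbcccbcbbbaccb$bcb  b
   12  bcccbcbbbaccb$bcbbccbac  c
   13  cb$bcbbccbacbcccbcbbbac  c
   14  cbacbcccbcbbbaccb$bcbbc  c
   15  cbbbaccb$bcbbccbacbcccb  b
   16  cbbccbacbcccbcbbbaccb$b  b
   17  cbcbbbaccb$bcbbccbacbcc  c
   18  cbcccbcbbbaccb$bcbbccba  a
   19  ccb$bcbbccbacbcccbcbbba  a
   20  ccbacbcccbcbbbaccb$bcbb  b
   21  ccbcbbbaccb$bcbbccbacbc  c
   22  cccbcbbbaccb$bcbbccbacb  b

bbbccbbccc$bcccbbcaabcb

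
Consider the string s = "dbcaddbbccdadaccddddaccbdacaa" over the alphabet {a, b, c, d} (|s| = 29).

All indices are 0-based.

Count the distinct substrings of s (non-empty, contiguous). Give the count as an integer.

389

rank→(start, suffix):
  0 → (28, 'a')
  1 → (27, 'aa')
  2 → (25, 'acaa')
  3 → (20, 'accbdacaa')
  4 → (13, 'accddddaccbdacaa')
  5 → (11, 'adaccddddaccbdacaa')
  6 → (3, 'addbbccdadaccddddaccbdacaa')
  7 → (6, 'bbccdadaccddddaccbdacaa')
  8 → (1, 'bcaddbbccdadaccddddaccbdacaa')
  9 → (7, 'bccdadaccddddaccbdacaa')
  10 → (23, 'bdacaa')
  11 → (26, 'caa')
  12 → (2, 'caddbbccdadaccddddaccbdacaa')
  13 → (22, 'cbdacaa')
  14 → (21, 'ccbdacaa')
  15 → (8, 'ccdadaccddddaccbdacaa')
  16 → (14, 'ccddddaccbdacaa')
  17 → (9, 'cdadaccddddaccbdacaa')
  18 → (15, 'cddddaccbdacaa')
  19 → (24, 'dacaa')
  20 → (19, 'daccbdacaa')
  21 → (12, 'daccddddaccbdacaa')
  22 → (10, 'dadaccddddaccbdacaa')
  23 → (5, 'dbbccdadaccddddaccbdacaa')
  24 → (0, 'dbcaddbbccdadaccddddaccbdacaa')
  25 → (18, 'ddaccbdacaa')
  26 → (4, 'ddbbccdadaccddddaccbdacaa')
  27 → (17, 'dddaccbdacaa')
  28 → (16, 'ddddaccbdacaa')

SA = [28, 27, 25, 20, 13, 11, 3, 6, 1, 7, 23, 26, 2, 22, 21, 8, 14, 9, 15, 24, 19, 12, 10, 5, 0, 18, 4, 17, 16]
[i] adj suffixes → lcp
  [1] 28/27 → 1 ('a')
  [2] 27/25 → 1 ('a')
  [3] 25/20 → 2 ('ac')
  [4] 20/13 → 3 ('acc')
  [5] 13/11 → 1 ('a')
  [6] 11/3 → 2 ('ad')
  [7] 3/6 → 0 ('')
  [8] 6/1 → 1 ('b')
  [9] 1/7 → 2 ('bc')
  [10] 7/23 → 1 ('b')
  [11] 23/26 → 0 ('')
  [12] 26/2 → 2 ('ca')
  [13] 2/22 → 1 ('c')
  [14] 22/21 → 1 ('c')
  [15] 21/8 → 2 ('cc')
  [16] 8/14 → 3 ('ccd')
  [17] 14/9 → 1 ('c')
  [18] 9/15 → 2 ('cd')
  [19] 15/24 → 0 ('')
  [20] 24/19 → 3 ('dac')
  [21] 19/12 → 4 ('dacc')
  [22] 12/10 → 2 ('da')
  [23] 10/5 → 1 ('d')
  [24] 5/0 → 2 ('db')
  [25] 0/18 → 1 ('d')
  [26] 18/4 → 2 ('dd')
  [27] 4/17 → 2 ('dd')
  [28] 17/16 → 3 ('ddd')

n(n+1)/2 = 29·30/2 = 435
Σ LCP = 0 + 1 + 1 + 2 + 3 + 1 + 2 + 0 + 1 + 2 + 1 + 0 + 2 + 1 + 1 + 2 + 3 + 1 + 2 + 0 + 3 + 4 + 2 + 1 + 2 + 1 + 2 + 2 + 3 = 46
distinct = 435 − 46 = 389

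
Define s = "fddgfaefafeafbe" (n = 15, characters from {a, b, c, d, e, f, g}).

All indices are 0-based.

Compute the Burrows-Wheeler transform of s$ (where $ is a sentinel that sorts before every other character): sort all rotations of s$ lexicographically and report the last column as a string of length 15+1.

efefffdbfagea$ad

rank  rotation          last
    0  $fddgfaefafeafbe  e
    1  aefafeafbe$fddgf  f
    2  afbe$fddgfaefafe  e
    3  afeafbe$fddgfaef  f
    4  be$fddgfaefafeaf  f
    5  ddgfaefafeafbe$f  f
    6  dgfaefafeafbe$fd  d
    7  e$fddgfaefafeafb  b
    8  eafbe$fddgfaefaf  f
    9  efafeafbe$fddgfa  a
   10  faefafeafbe$fddg  g
   11  fafeafbe$fddgfae  e
   12  fbe$fddgfaefafea  a
   13  fddgfaefafeafbe$  $
   14  feafbe$fddgfaefa  a
   15  gfaefafeafbe$fdd  d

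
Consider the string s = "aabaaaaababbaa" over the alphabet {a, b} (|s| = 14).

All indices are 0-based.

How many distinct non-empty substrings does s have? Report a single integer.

sorted suffixes:
  #0 SA[0]=13  'a'
  #1 SA[1]=12  'aa'
  #2 SA[2]=3  'aaaaababbaa'
  #3 SA[3]=4  'aaaababbaa'
  #4 SA[4]=5  'aaababbaa'
  #5 SA[5]=0  'aabaaaaababbaa'
  #6 SA[6]=6  'aababbaa'
  #7 SA[7]=1  'abaaaaababbaa'
  #8 SA[8]=7  'ababbaa'
  #9 SA[9]=9  'abbaa'
  #10 SA[10]=11  'baa'
  #11 SA[11]=2  'baaaaababbaa'
  #12 SA[12]=8  'babbaa'
  #13 SA[13]=10  'bbaa'

SA = [13, 12, 3, 4, 5, 0, 6, 1, 7, 9, 11, 2, 8, 10]
rank  pair      lcp
   1  s[13:],s[12:]  1  'a'
   2  s[12:],s[3:]  2  'aa'
   3  s[3:],s[4:]  4  'aaaa'
   4  s[4:],s[5:]  3  'aaa'
   5  s[5:],s[0:]  2  'aa'
   6  s[0:],s[6:]  4  'aaba'
   7  s[6:],s[1:]  1  'a'
   8  s[1:],s[7:]  3  'aba'
   9  s[7:],s[9:]  2  'ab'
  10  s[9:],s[11:]  0  ''
  11  s[11:],s[2:]  3  'baa'
  12  s[2:],s[8:]  2  'ba'
  13  s[8:],s[10:]  1  'b'

n(n+1)/2 = 14·15/2 = 105
Σ LCP = 0 + 1 + 2 + 4 + 3 + 2 + 4 + 1 + 3 + 2 + 0 + 3 + 2 + 1 = 28
distinct = 105 − 28 = 77

77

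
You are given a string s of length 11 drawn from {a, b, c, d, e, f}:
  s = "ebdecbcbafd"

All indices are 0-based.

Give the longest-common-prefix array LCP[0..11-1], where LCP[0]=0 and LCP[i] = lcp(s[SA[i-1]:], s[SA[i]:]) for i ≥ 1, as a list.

rank→(start, suffix):
  0 → (8, 'afd')
  1 → (7, 'bafd')
  2 → (5, 'bcbafd')
  3 → (1, 'bdecbcbafd')
  4 → (6, 'cbafd')
  5 → (4, 'cbcbafd')
  6 → (10, 'd')
  7 → (2, 'decbcbafd')
  8 → (0, 'ebdecbcbafd')
  9 → (3, 'ecbcbafd')
  10 → (9, 'fd')

SA = [8, 7, 5, 1, 6, 4, 10, 2, 0, 3, 9]
[i] adj suffixes → lcp
  [1] 8/7 → 0 ('')
  [2] 7/5 → 1 ('b')
  [3] 5/1 → 1 ('b')
  [4] 1/6 → 0 ('')
  [5] 6/4 → 2 ('cb')
  [6] 4/10 → 0 ('')
  [7] 10/2 → 1 ('d')
  [8] 2/0 → 0 ('')
  [9] 0/3 → 1 ('e')
  [10] 3/9 → 0 ('')

[0, 0, 1, 1, 0, 2, 0, 1, 0, 1, 0]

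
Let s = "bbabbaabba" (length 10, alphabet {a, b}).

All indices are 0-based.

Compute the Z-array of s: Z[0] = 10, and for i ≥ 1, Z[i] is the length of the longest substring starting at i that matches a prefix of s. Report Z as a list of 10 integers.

Z[0]=10
i=1: fresh scan; Z[1]=1 extend→box=[1,2)
i=2: fresh scan; Z[2]=0
i=3: fresh scan; Z[3]=3 extend→box=[3,6)
i=4: min(r-i=2, Z[1]=1)=1; Z[4]=1
i=5: min(r-i=1, Z[2]=0)=0; Z[5]=0
i=6: fresh scan; Z[6]=0
i=7: fresh scan; Z[7]=3 extend→box=[7,10)
i=8: min(r-i=2, Z[1]=1)=1; Z[8]=1
i=9: min(r-i=1, Z[2]=0)=0; Z[9]=0

[10, 1, 0, 3, 1, 0, 0, 3, 1, 0]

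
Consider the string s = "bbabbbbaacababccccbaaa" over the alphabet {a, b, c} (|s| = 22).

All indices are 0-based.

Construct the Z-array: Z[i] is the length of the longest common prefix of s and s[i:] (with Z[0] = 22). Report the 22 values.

[22, 1, 0, 2, 2, 3, 1, 0, 0, 0, 0, 1, 0, 1, 0, 0, 0, 0, 1, 0, 0, 0]

Z[0]=22
i=1: fresh scan; Z[1]=1 scan→box=[1,2)
i=2: fresh scan; Z[2]=0
i=3: fresh scan; Z[3]=2 scan→box=[3,5)
i=4: min(r-i=1, Z[1]=1)=1; Z[4]=2 scan→box=[4,6)
i=5: min(r-i=1, Z[1]=1)=1; Z[5]=3 scan→box=[5,8)
i=6: min(r-i=2, Z[1]=1)=1; Z[6]=1
i=7: min(r-i=1, Z[2]=0)=0; Z[7]=0
i=8: fresh scan; Z[8]=0
i=9: fresh scan; Z[9]=0
i=10: fresh scan; Z[10]=0
i=11: fresh scan; Z[11]=1 scan→box=[11,12)
i=12: fresh scan; Z[12]=0
i=13: fresh scan; Z[13]=1 scan→box=[13,14)
i=14: fresh scan; Z[14]=0
i=15: fresh scan; Z[15]=0
i=16: fresh scan; Z[16]=0
i=17: fresh scan; Z[17]=0
i=18: fresh scan; Z[18]=1 scan→box=[18,19)
i=19: fresh scan; Z[19]=0
i=20: fresh scan; Z[20]=0
i=21: fresh scan; Z[21]=0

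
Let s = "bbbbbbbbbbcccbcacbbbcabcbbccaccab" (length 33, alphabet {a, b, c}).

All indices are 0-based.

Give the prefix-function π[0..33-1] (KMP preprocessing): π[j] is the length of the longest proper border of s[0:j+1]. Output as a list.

π[0] = 0
j=1 s[j]='b': π[1]=1 (border 'b')
j=2 s[j]='b': π[2]=2 (border 'bb')
j=3 s[j]='b': π[3]=3 (border 'bbb')
j=4 s[j]='b': π[4]=4 (border 'bbbb')
j=5 s[j]='b': π[5]=5 (border 'bbbbb')
j=6 s[j]='b': π[6]=6 (border 'bbbbbb')
j=7 s[j]='b': π[7]=7 (border 'bbbbbbb')
j=8 s[j]='b': π[8]=8 (border 'bbbbbbbb')
j=9 s[j]='b': π[9]=9 (border 'bbbbbbbbb')
j=10 s[j]='c': k: 9→8→7→6→5→4→3→2→1→0; π[10]=0 (border '')
j=11 s[j]='c': π[11]=0 (border '')
j=12 s[j]='c': π[12]=0 (border '')
j=13 s[j]='b': π[13]=1 (border 'b')
j=14 s[j]='c': k: 1→0; π[14]=0 (border '')
j=15 s[j]='a': π[15]=0 (border '')
j=16 s[j]='c': π[16]=0 (border '')
j=17 s[j]='b': π[17]=1 (border 'b')
j=18 s[j]='b': π[18]=2 (border 'bb')
j=19 s[j]='b': π[19]=3 (border 'bbb')
j=20 s[j]='c': k: 3→2→1→0; π[20]=0 (border '')
j=21 s[j]='a': π[21]=0 (border '')
j=22 s[j]='b': π[22]=1 (border 'b')
j=23 s[j]='c': k: 1→0; π[23]=0 (border '')
j=24 s[j]='b': π[24]=1 (border 'b')
j=25 s[j]='b': π[25]=2 (border 'bb')
j=26 s[j]='c': k: 2→1→0; π[26]=0 (border '')
j=27 s[j]='c': π[27]=0 (border '')
j=28 s[j]='a': π[28]=0 (border '')
j=29 s[j]='c': π[29]=0 (border '')
j=30 s[j]='c': π[30]=0 (border '')
j=31 s[j]='a': π[31]=0 (border '')
j=32 s[j]='b': π[32]=1 (border 'b')

[0, 1, 2, 3, 4, 5, 6, 7, 8, 9, 0, 0, 0, 1, 0, 0, 0, 1, 2, 3, 0, 0, 1, 0, 1, 2, 0, 0, 0, 0, 0, 0, 1]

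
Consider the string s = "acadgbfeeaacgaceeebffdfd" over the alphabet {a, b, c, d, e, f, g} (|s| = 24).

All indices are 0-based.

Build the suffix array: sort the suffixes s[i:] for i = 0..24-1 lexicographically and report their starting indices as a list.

[9, 0, 13, 10, 2, 5, 18, 1, 14, 11, 23, 21, 3, 8, 17, 7, 16, 15, 22, 20, 6, 19, 12, 4]

rank→(start, suffix):
  0 → (9, 'aacgaceeebffdfd')
  1 → (0, 'acadgbfeeaacgaceeebffdfd')
  2 → (13, 'aceeebffdfd')
  3 → (10, 'acgaceeebffdfd')
  4 → (2, 'adgbfeeaacgaceeebffdfd')
  5 → (5, 'bfeeaacgaceeebffdfd')
  6 → (18, 'bffdfd')
  7 → (1, 'cadgbfeeaacgaceeebffdfd')
  8 → (14, 'ceeebffdfd')
  9 → (11, 'cgaceeebffdfd')
  10 → (23, 'd')
  11 → (21, 'dfd')
  12 → (3, 'dgbfeeaacgaceeebffdfd')
  13 → (8, 'eaacgaceeebffdfd')
  14 → (17, 'ebffdfd')
  15 → (7, 'eeaacgaceeebffdfd')
  16 → (16, 'eebffdfd')
  17 → (15, 'eeebffdfd')
  18 → (22, 'fd')
  19 → (20, 'fdfd')
  20 → (6, 'feeaacgaceeebffdfd')
  21 → (19, 'ffdfd')
  22 → (12, 'gaceeebffdfd')
  23 → (4, 'gbfeeaacgaceeebffdfd')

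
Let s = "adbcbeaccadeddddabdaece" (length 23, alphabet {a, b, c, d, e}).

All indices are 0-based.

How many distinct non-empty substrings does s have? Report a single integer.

253

sorted suffixes:
  #0 SA[0]=16  'abdaece'
  #1 SA[1]=6  'accadeddddabdaece'
  #2 SA[2]=0  'adbcbeaccadeddddabdaece'
  #3 SA[3]=9  'adeddddabdaece'
  #4 SA[4]=19  'aece'
  #5 SA[5]=2  'bcbeaccadeddddabdaece'
  #6 SA[6]=17  'bdaece'
  #7 SA[7]=4  'beaccadeddddabdaece'
  #8 SA[8]=8  'cadeddddabdaece'
  #9 SA[9]=3  'cbeaccadeddddabdaece'
  #10 SA[10]=7  'ccadeddddabdaece'
  #11 SA[11]=21  'ce'
  #12 SA[12]=15  'dabdaece'
  #13 SA[13]=18  'daece'
  #14 SA[14]=1  'dbcbeaccadeddddabdaece'
  #15 SA[15]=14  'ddabdaece'
  #16 SA[16]=13  'dddabdaece'
  #17 SA[17]=12  'ddddabdaece'
  #18 SA[18]=10  'deddddabdaece'
  #19 SA[19]=22  'e'
  #20 SA[20]=5  'eaccadeddddabdaece'
  #21 SA[21]=20  'ece'
  #22 SA[22]=11  'eddddabdaece'

SA = [16, 6, 0, 9, 19, 2, 17, 4, 8, 3, 7, 21, 15, 18, 1, 14, 13, 12, 10, 22, 5, 20, 11]
i: (SA[i-1],SA[i]) lcp shared
  1: (16,6) 1 'a'
  2: (6,0) 1 'a'
  3: (0,9) 2 'ad'
  4: (9,19) 1 'a'
  5: (19,2) 0 ''
  6: (2,17) 1 'b'
  7: (17,4) 1 'b'
  8: (4,8) 0 ''
  9: (8,3) 1 'c'
  10: (3,7) 1 'c'
  11: (7,21) 1 'c'
  12: (21,15) 0 ''
  13: (15,18) 2 'da'
  14: (18,1) 1 'd'
  15: (1,14) 1 'd'
  16: (14,13) 2 'dd'
  17: (13,12) 3 'ddd'
  18: (12,10) 1 'd'
  19: (10,22) 0 ''
  20: (22,5) 1 'e'
  21: (5,20) 1 'e'
  22: (20,11) 1 'e'

n(n+1)/2 = 23·24/2 = 276
Σ LCP = 0 + 1 + 1 + 2 + 1 + 0 + 1 + 1 + 0 + 1 + 1 + 1 + 0 + 2 + 1 + 1 + 2 + 3 + 1 + 0 + 1 + 1 + 1 = 23
distinct = 276 − 23 = 253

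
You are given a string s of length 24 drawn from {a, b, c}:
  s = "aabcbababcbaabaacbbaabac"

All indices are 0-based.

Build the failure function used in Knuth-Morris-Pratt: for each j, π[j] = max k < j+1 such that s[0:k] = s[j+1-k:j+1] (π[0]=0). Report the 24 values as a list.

[0, 1, 0, 0, 0, 1, 0, 1, 0, 0, 0, 1, 2, 3, 1, 2, 0, 0, 0, 1, 2, 3, 1, 0]

π[0] = 0
j=1 s[j]='a': π[1]=1 (border 'a')
j=2 s[j]='b': k: 1→0; π[2]=0 (border '')
j=3 s[j]='c': π[3]=0 (border '')
j=4 s[j]='b': π[4]=0 (border '')
j=5 s[j]='a': π[5]=1 (border 'a')
j=6 s[j]='b': k: 1→0; π[6]=0 (border '')
j=7 s[j]='a': π[7]=1 (border 'a')
j=8 s[j]='b': k: 1→0; π[8]=0 (border '')
j=9 s[j]='c': π[9]=0 (border '')
j=10 s[j]='b': π[10]=0 (border '')
j=11 s[j]='a': π[11]=1 (border 'a')
j=12 s[j]='a': π[12]=2 (border 'aa')
j=13 s[j]='b': π[13]=3 (border 'aab')
j=14 s[j]='a': k: 3→0; π[14]=1 (border 'a')
j=15 s[j]='a': π[15]=2 (border 'aa')
j=16 s[j]='c': k: 2→1→0; π[16]=0 (border '')
j=17 s[j]='b': π[17]=0 (border '')
j=18 s[j]='b': π[18]=0 (border '')
j=19 s[j]='a': π[19]=1 (border 'a')
j=20 s[j]='a': π[20]=2 (border 'aa')
j=21 s[j]='b': π[21]=3 (border 'aab')
j=22 s[j]='a': k: 3→0; π[22]=1 (border 'a')
j=23 s[j]='c': k: 1→0; π[23]=0 (border '')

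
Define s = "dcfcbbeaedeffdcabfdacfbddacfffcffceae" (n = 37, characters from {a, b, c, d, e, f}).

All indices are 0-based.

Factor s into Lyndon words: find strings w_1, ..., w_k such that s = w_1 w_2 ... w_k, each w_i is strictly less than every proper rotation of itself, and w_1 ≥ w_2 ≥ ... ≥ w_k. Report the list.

["d", "cf", "c", "bbe", "aedeffdc", "abfdacfbddacfffcffceae"]

emit factor 1: 'd' (i=0, period=1)
emit factor 2: 'cf' (i=1, period=2)
emit factor 3: 'c' (i=3, period=1)
emit factor 4: 'bbe' (i=4, period=3)
emit factor 5: 'aedeffdc' (i=7, period=8)
emit factor 6: 'abfdacfbddacfffcffceae' (i=15, period=22)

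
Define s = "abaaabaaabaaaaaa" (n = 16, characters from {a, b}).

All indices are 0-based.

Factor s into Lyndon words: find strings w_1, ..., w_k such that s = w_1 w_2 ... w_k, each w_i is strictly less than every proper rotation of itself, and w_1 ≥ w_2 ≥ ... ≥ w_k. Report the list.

["ab", "aaab", "aaab", "a", "a", "a", "a", "a", "a"]

emit factor 1: 'ab' (i=0, period=2)
emit factor 2: 'aaab' (i=2, period=4)
emit factor 3: 'aaab' (i=6, period=4)
emit factor 4: 'a' (i=10, period=1)
emit factor 5: 'a' (i=11, period=1)
emit factor 6: 'a' (i=12, period=1)
emit factor 7: 'a' (i=13, period=1)
emit factor 8: 'a' (i=14, period=1)
emit factor 9: 'a' (i=15, period=1)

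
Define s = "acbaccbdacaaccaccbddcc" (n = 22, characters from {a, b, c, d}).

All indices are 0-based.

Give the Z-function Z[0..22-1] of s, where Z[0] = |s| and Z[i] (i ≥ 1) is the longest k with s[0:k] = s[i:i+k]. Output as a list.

[22, 0, 0, 2, 0, 0, 0, 0, 2, 0, 1, 2, 0, 0, 2, 0, 0, 0, 0, 0, 0, 0]

Z[0]=22
i=1: fresh scan; Z[1]=0
i=2: fresh scan; Z[2]=0
i=3: fresh scan; Z[3]=2 scan→box=[3,5)
i=4: min(r-i=1, Z[1]=0)=0; Z[4]=0
i=5: fresh scan; Z[5]=0
i=6: fresh scan; Z[6]=0
i=7: fresh scan; Z[7]=0
i=8: fresh scan; Z[8]=2 scan→box=[8,10)
i=9: min(r-i=1, Z[1]=0)=0; Z[9]=0
i=10: fresh scan; Z[10]=1 scan→box=[10,11)
i=11: fresh scan; Z[11]=2 scan→box=[11,13)
i=12: min(r-i=1, Z[1]=0)=0; Z[12]=0
i=13: fresh scan; Z[13]=0
i=14: fresh scan; Z[14]=2 scan→box=[14,16)
i=15: min(r-i=1, Z[1]=0)=0; Z[15]=0
i=16: fresh scan; Z[16]=0
i=17: fresh scan; Z[17]=0
i=18: fresh scan; Z[18]=0
i=19: fresh scan; Z[19]=0
i=20: fresh scan; Z[20]=0
i=21: fresh scan; Z[21]=0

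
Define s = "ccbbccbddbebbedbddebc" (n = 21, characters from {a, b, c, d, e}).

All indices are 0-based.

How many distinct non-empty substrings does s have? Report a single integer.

203

sorted suffixes:
  #0 SA[0]=2  'bbccbddbebbedbddebc'
  #1 SA[1]=11  'bbedbddebc'
  #2 SA[2]=19  'bc'
  #3 SA[3]=3  'bccbddbebbedbddebc'
  #4 SA[4]=6  'bddbebbedbddebc'
  #5 SA[5]=15  'bddebc'
  #6 SA[6]=9  'bebbedbddebc'
  #7 SA[7]=12  'bedbddebc'
  #8 SA[8]=20  'c'
  #9 SA[9]=1  'cbbccbddbebbedbddebc'
  #10 SA[10]=5  'cbddbebbedbddebc'
  #11 SA[11]=0  'ccbbccbddbebbedbddebc'
  #12 SA[12]=4  'ccbddbebbedbddebc'
  #13 SA[13]=14  'dbddebc'
  #14 SA[14]=8  'dbebbedbddebc'
  #15 SA[15]=7  'ddbebbedbddebc'
  #16 SA[16]=16  'ddebc'
  #17 SA[17]=17  'debc'
  #18 SA[18]=10  'ebbedbddebc'
  #19 SA[19]=18  'ebc'
  #20 SA[20]=13  'edbddebc'

SA = [2, 11, 19, 3, 6, 15, 9, 12, 20, 1, 5, 0, 4, 14, 8, 7, 16, 17, 10, 18, 13]
i: (SA[i-1],SA[i]) lcp shared
  1: (2,11) 2 'bb'
  2: (11,19) 1 'b'
  3: (19,3) 2 'bc'
  4: (3,6) 1 'b'
  5: (6,15) 3 'bdd'
  6: (15,9) 1 'b'
  7: (9,12) 2 'be'
  8: (12,20) 0 ''
  9: (20,1) 1 'c'
  10: (1,5) 2 'cb'
  11: (5,0) 1 'c'
  12: (0,4) 3 'ccb'
  13: (4,14) 0 ''
  14: (14,8) 2 'db'
  15: (8,7) 1 'd'
  16: (7,16) 2 'dd'
  17: (16,17) 1 'd'
  18: (17,10) 0 ''
  19: (10,18) 2 'eb'
  20: (18,13) 1 'e'

n(n+1)/2 = 21·22/2 = 231
Σ LCP = 0 + 2 + 1 + 2 + 1 + 3 + 1 + 2 + 0 + 1 + 2 + 1 + 3 + 0 + 2 + 1 + 2 + 1 + 0 + 2 + 1 = 28
distinct = 231 − 28 = 203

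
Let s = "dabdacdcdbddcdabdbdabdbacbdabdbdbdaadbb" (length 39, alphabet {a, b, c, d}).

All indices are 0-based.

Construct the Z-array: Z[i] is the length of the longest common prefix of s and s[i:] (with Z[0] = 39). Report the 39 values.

[39, 0, 0, 2, 0, 0, 1, 0, 1, 0, 1, 1, 0, 4, 0, 0, 1, 0, 4, 0, 0, 1, 0, 0, 0, 0, 4, 0, 0, 1, 0, 1, 0, 2, 0, 0, 1, 0, 0]

Z[0]=39
i=1: outside box; Z[1]=0
i=2: outside box; Z[2]=0
i=3: outside box; Z[3]=2 extend→box=[3,5)
i=4: min(r-i=1, Z[1]=0)=0; Z[4]=0
i=5: outside box; Z[5]=0
i=6: outside box; Z[6]=1 extend→box=[6,7)
i=7: outside box; Z[7]=0
i=8: outside box; Z[8]=1 extend→box=[8,9)
i=9: outside box; Z[9]=0
i=10: outside box; Z[10]=1 extend→box=[10,11)
i=11: outside box; Z[11]=1 extend→box=[11,12)
i=12: outside box; Z[12]=0
i=13: outside box; Z[13]=4 extend→box=[13,17)
i=14: min(r-i=3, Z[1]=0)=0; Z[14]=0
i=15: min(r-i=2, Z[2]=0)=0; Z[15]=0
i=16: min(r-i=1, Z[3]=2)=1; Z[16]=1
i=17: outside box; Z[17]=0
i=18: outside box; Z[18]=4 extend→box=[18,22)
i=19: min(r-i=3, Z[1]=0)=0; Z[19]=0
i=20: min(r-i=2, Z[2]=0)=0; Z[20]=0
i=21: min(r-i=1, Z[3]=2)=1; Z[21]=1
i=22: outside box; Z[22]=0
i=23: outside box; Z[23]=0
i=24: outside box; Z[24]=0
i=25: outside box; Z[25]=0
i=26: outside box; Z[26]=4 extend→box=[26,30)
i=27: min(r-i=3, Z[1]=0)=0; Z[27]=0
i=28: min(r-i=2, Z[2]=0)=0; Z[28]=0
i=29: min(r-i=1, Z[3]=2)=1; Z[29]=1
i=30: outside box; Z[30]=0
i=31: outside box; Z[31]=1 extend→box=[31,32)
i=32: outside box; Z[32]=0
i=33: outside box; Z[33]=2 extend→box=[33,35)
i=34: min(r-i=1, Z[1]=0)=0; Z[34]=0
i=35: outside box; Z[35]=0
i=36: outside box; Z[36]=1 extend→box=[36,37)
i=37: outside box; Z[37]=0
i=38: outside box; Z[38]=0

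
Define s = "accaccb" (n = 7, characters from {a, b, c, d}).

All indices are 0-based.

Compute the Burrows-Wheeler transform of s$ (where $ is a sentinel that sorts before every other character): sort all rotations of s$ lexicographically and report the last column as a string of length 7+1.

b$ccccaa

rank  rotation  last
    0  $accaccb  b
    1  accaccb$  $
    2  accb$acc  c
    3  b$accacc  c
    4  caccb$ac  c
    5  cb$accac  c
    6  ccaccb$a  a
    7  ccb$acca  a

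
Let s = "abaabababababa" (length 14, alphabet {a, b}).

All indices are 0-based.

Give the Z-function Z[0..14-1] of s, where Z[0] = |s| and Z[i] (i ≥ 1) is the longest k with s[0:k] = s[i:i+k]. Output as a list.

Z[0]=14
i=1: outside box; Z[1]=0
i=2: outside box; Z[2]=1 scan→box=[2,3)
i=3: outside box; Z[3]=3 scan→box=[3,6)
i=4: min(r-i=2, Z[1]=0)=0; Z[4]=0
i=5: min(r-i=1, Z[2]=1)=1; Z[5]=3 scan→box=[5,8)
i=6: min(r-i=2, Z[1]=0)=0; Z[6]=0
i=7: min(r-i=1, Z[2]=1)=1; Z[7]=3 scan→box=[7,10)
i=8: min(r-i=2, Z[1]=0)=0; Z[8]=0
i=9: min(r-i=1, Z[2]=1)=1; Z[9]=3 scan→box=[9,12)
i=10: min(r-i=2, Z[1]=0)=0; Z[10]=0
i=11: min(r-i=1, Z[2]=1)=1; Z[11]=3 scan→box=[11,14)
i=12: min(r-i=2, Z[1]=0)=0; Z[12]=0
i=13: min(r-i=1, Z[2]=1)=1; Z[13]=1

[14, 0, 1, 3, 0, 3, 0, 3, 0, 3, 0, 3, 0, 1]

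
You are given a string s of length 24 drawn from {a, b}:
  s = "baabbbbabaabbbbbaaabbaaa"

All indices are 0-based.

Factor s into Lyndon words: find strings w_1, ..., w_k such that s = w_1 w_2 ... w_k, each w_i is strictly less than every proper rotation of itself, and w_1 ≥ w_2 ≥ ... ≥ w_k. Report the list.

emit factor 1: 'b' (i=0, period=1)
emit factor 2: 'aabbbbabaabbbbb' (i=1, period=15)
emit factor 3: 'aaabb' (i=16, period=5)
emit factor 4: 'a' (i=21, period=1)
emit factor 5: 'a' (i=22, period=1)
emit factor 6: 'a' (i=23, period=1)

["b", "aabbbbabaabbbbb", "aaabb", "a", "a", "a"]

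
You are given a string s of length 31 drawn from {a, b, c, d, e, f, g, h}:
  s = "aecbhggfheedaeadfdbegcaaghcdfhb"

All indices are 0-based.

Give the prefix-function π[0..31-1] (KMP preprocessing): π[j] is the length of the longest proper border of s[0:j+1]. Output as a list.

π[0] = 0
j=1 s[j]='e': π[1]=0 (border '')
j=2 s[j]='c': π[2]=0 (border '')
j=3 s[j]='b': π[3]=0 (border '')
j=4 s[j]='h': π[4]=0 (border '')
j=5 s[j]='g': π[5]=0 (border '')
j=6 s[j]='g': π[6]=0 (border '')
j=7 s[j]='f': π[7]=0 (border '')
j=8 s[j]='h': π[8]=0 (border '')
j=9 s[j]='e': π[9]=0 (border '')
j=10 s[j]='e': π[10]=0 (border '')
j=11 s[j]='d': π[11]=0 (border '')
j=12 s[j]='a': π[12]=1 (border 'a')
j=13 s[j]='e': π[13]=2 (border 'ae')
j=14 s[j]='a': k: 2→0; π[14]=1 (border 'a')
j=15 s[j]='d': k: 1→0; π[15]=0 (border '')
j=16 s[j]='f': π[16]=0 (border '')
j=17 s[j]='d': π[17]=0 (border '')
j=18 s[j]='b': π[18]=0 (border '')
j=19 s[j]='e': π[19]=0 (border '')
j=20 s[j]='g': π[20]=0 (border '')
j=21 s[j]='c': π[21]=0 (border '')
j=22 s[j]='a': π[22]=1 (border 'a')
j=23 s[j]='a': k: 1→0; π[23]=1 (border 'a')
j=24 s[j]='g': k: 1→0; π[24]=0 (border '')
j=25 s[j]='h': π[25]=0 (border '')
j=26 s[j]='c': π[26]=0 (border '')
j=27 s[j]='d': π[27]=0 (border '')
j=28 s[j]='f': π[28]=0 (border '')
j=29 s[j]='h': π[29]=0 (border '')
j=30 s[j]='b': π[30]=0 (border '')

[0, 0, 0, 0, 0, 0, 0, 0, 0, 0, 0, 0, 1, 2, 1, 0, 0, 0, 0, 0, 0, 0, 1, 1, 0, 0, 0, 0, 0, 0, 0]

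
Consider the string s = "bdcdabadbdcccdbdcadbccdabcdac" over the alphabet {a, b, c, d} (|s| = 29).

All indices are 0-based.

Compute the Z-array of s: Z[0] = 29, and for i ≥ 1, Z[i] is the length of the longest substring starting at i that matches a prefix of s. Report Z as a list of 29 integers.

Z[0]=29
i=1: i≥r, start 0; Z[1]=0
i=2: i≥r, start 0; Z[2]=0
i=3: i≥r, start 0; Z[3]=0
i=4: i≥r, start 0; Z[4]=0
i=5: i≥r, start 0; Z[5]=1 extend→box=[5,6)
i=6: i≥r, start 0; Z[6]=0
i=7: i≥r, start 0; Z[7]=0
i=8: i≥r, start 0; Z[8]=3 extend→box=[8,11)
i=9: min(r-i=2, Z[1]=0)=0; Z[9]=0
i=10: min(r-i=1, Z[2]=0)=0; Z[10]=0
i=11: i≥r, start 0; Z[11]=0
i=12: i≥r, start 0; Z[12]=0
i=13: i≥r, start 0; Z[13]=0
i=14: i≥r, start 0; Z[14]=3 extend→box=[14,17)
i=15: min(r-i=2, Z[1]=0)=0; Z[15]=0
i=16: min(r-i=1, Z[2]=0)=0; Z[16]=0
i=17: i≥r, start 0; Z[17]=0
i=18: i≥r, start 0; Z[18]=0
i=19: i≥r, start 0; Z[19]=1 extend→box=[19,20)
i=20: i≥r, start 0; Z[20]=0
i=21: i≥r, start 0; Z[21]=0
i=22: i≥r, start 0; Z[22]=0
i=23: i≥r, start 0; Z[23]=0
i=24: i≥r, start 0; Z[24]=1 extend→box=[24,25)
i=25: i≥r, start 0; Z[25]=0
i=26: i≥r, start 0; Z[26]=0
i=27: i≥r, start 0; Z[27]=0
i=28: i≥r, start 0; Z[28]=0

[29, 0, 0, 0, 0, 1, 0, 0, 3, 0, 0, 0, 0, 0, 3, 0, 0, 0, 0, 1, 0, 0, 0, 0, 1, 0, 0, 0, 0]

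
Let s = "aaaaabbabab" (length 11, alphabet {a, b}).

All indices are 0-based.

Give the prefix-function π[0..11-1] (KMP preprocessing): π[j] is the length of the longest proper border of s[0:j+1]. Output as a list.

π[0] = 0
j=1 s[j]='a': π[1]=1 (border 'a')
j=2 s[j]='a': π[2]=2 (border 'aa')
j=3 s[j]='a': π[3]=3 (border 'aaa')
j=4 s[j]='a': π[4]=4 (border 'aaaa')
j=5 s[j]='b': k: 4→3→2→1→0; π[5]=0 (border '')
j=6 s[j]='b': π[6]=0 (border '')
j=7 s[j]='a': π[7]=1 (border 'a')
j=8 s[j]='b': k: 1→0; π[8]=0 (border '')
j=9 s[j]='a': π[9]=1 (border 'a')
j=10 s[j]='b': k: 1→0; π[10]=0 (border '')

[0, 1, 2, 3, 4, 0, 0, 1, 0, 1, 0]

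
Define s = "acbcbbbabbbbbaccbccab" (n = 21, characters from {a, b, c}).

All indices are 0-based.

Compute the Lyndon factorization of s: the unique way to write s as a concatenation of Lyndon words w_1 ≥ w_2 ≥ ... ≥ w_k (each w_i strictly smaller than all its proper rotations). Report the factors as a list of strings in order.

emit factor 1: 'acbcbbb' (i=0, period=7)
emit factor 2: 'abbbbbaccbcc' (i=7, period=12)
emit factor 3: 'ab' (i=19, period=2)

["acbcbbb", "abbbbbaccbcc", "ab"]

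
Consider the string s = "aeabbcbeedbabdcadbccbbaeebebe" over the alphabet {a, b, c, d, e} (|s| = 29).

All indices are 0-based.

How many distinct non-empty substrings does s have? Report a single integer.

sorted suffixes:
  #0 SA[0]=2  'abbcbeedbabdcadbccbbaeebebe'
  #1 SA[1]=11  'abdcadbccbbaeebebe'
  #2 SA[2]=15  'adbccbbaeebebe'
  #3 SA[3]=0  'aeabbcbeedbabdcadbccbbaeebebe'
  #4 SA[4]=22  'aeebebe'
  #5 SA[5]=10  'babdcadbccbbaeebebe'
  #6 SA[6]=21  'baeebebe'
  #7 SA[7]=20  'bbaeebebe'
  #8 SA[8]=3  'bbcbeedbabdcadbccbbaeebebe'
  #9 SA[9]=4  'bcbeedbabdcadbccbbaeebebe'
  #10 SA[10]=17  'bccbbaeebebe'
  #11 SA[11]=12  'bdcadbccbbaeebebe'
  #12 SA[12]=27  'be'
  #13 SA[13]=25  'bebe'
  #14 SA[14]=6  'beedbabdcadbccbbaeebebe'
  #15 SA[15]=14  'cadbccbbaeebebe'
  #16 SA[16]=19  'cbbaeebebe'
  #17 SA[17]=5  'cbeedbabdcadbccbbaeebebe'
  #18 SA[18]=18  'ccbbaeebebe'
  #19 SA[19]=9  'dbabdcadbccbbaeebebe'
  #20 SA[20]=16  'dbccbbaeebebe'
  #21 SA[21]=13  'dcadbccbbaeebebe'
  #22 SA[22]=28  'e'
  #23 SA[23]=1  'eabbcbeedbabdcadbccbbaeebebe'
  #24 SA[24]=26  'ebe'
  #25 SA[25]=24  'ebebe'
  #26 SA[26]=8  'edbabdcadbccbbaeebebe'
  #27 SA[27]=23  'eebebe'
  #28 SA[28]=7  'eedbabdcadbccbbaeebebe'

SA = [2, 11, 15, 0, 22, 10, 21, 20, 3, 4, 17, 12, 27, 25, 6, 14, 19, 5, 18, 9, 16, 13, 28, 1, 26, 24, 8, 23, 7]
[i] adj suffixes → lcp
  [1] 2/11 → 2 ('ab')
  [2] 11/15 → 1 ('a')
  [3] 15/0 → 1 ('a')
  [4] 0/22 → 2 ('ae')
  [5] 22/10 → 0 ('')
  [6] 10/21 → 2 ('ba')
  [7] 21/20 → 1 ('b')
  [8] 20/3 → 2 ('bb')
  [9] 3/4 → 1 ('b')
  [10] 4/17 → 2 ('bc')
  [11] 17/12 → 1 ('b')
  [12] 12/27 → 1 ('b')
  [13] 27/25 → 2 ('be')
  [14] 25/6 → 2 ('be')
  [15] 6/14 → 0 ('')
  [16] 14/19 → 1 ('c')
  [17] 19/5 → 2 ('cb')
  [18] 5/18 → 1 ('c')
  [19] 18/9 → 0 ('')
  [20] 9/16 → 2 ('db')
  [21] 16/13 → 1 ('d')
  [22] 13/28 → 0 ('')
  [23] 28/1 → 1 ('e')
  [24] 1/26 → 1 ('e')
  [25] 26/24 → 3 ('ebe')
  [26] 24/8 → 1 ('e')
  [27] 8/23 → 1 ('e')
  [28] 23/7 → 2 ('ee')

n(n+1)/2 = 29·30/2 = 435
Σ LCP = 0 + 2 + 1 + 1 + 2 + 0 + 2 + 1 + 2 + 1 + 2 + 1 + 1 + 2 + 2 + 0 + 1 + 2 + 1 + 0 + 2 + 1 + 0 + 1 + 1 + 3 + 1 + 1 + 2 = 36
distinct = 435 − 36 = 399

399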